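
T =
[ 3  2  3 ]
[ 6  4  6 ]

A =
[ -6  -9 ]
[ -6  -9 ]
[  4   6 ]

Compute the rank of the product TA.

First compute TA:
[[-18, -27],
 [-36, -54]]
Now row reduce the product.
R2 ← R2 − (2)·R1: [0, 0]
1 nonzero row, so rank(TA) = 1.

1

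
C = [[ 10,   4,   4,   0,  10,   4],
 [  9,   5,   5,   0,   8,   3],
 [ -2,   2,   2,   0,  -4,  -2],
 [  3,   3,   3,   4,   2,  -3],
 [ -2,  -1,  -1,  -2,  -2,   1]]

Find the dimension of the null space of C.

Row reduce to echelon form.
R2 ← R2 − (9/10)·R1: [0, 7/5, 7/5, 0, -1, -3/5]
R3 ← R3 + (1/5)·R1: [0, 14/5, 14/5, 0, -2, -6/5]
R4 ← R4 − (3/10)·R1: [0, 9/5, 9/5, 4, -1, -21/5]
R5 ← R5 + (1/5)·R1: [0, -1/5, -1/5, -2, 0, 9/5]
R3 ← R3 − (2)·R2: [0, 0, 0, 0, 0, 0]
R4 ← R4 − (9/7)·R2: [0, 0, 0, 4, 2/7, -24/7]
R5 ← R5 + (1/7)·R2: [0, 0, 0, -2, -1/7, 12/7]
Swap R3 ↔ R4
R5 ← R5 + (1/2)·R3: [0, 0, 0, 0, 0, 0]
3 nonzero rows, so rank(C) = 3.
C has 6 columns; by rank–nullity, nullity = 6 − 3 = 3.

3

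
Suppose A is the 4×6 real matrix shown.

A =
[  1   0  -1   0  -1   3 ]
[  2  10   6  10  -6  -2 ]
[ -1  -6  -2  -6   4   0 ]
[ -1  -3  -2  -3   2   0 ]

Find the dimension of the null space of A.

3

Row reduce to echelon form.
R2 ← R2 − (2)·R1: [0, 10, 8, 10, -4, -8]
R3 ← R3 + R1: [0, -6, -3, -6, 3, 3]
R4 ← R4 + R1: [0, -3, -3, -3, 1, 3]
R3 ← R3 + (3/5)·R2: [0, 0, 9/5, 0, 3/5, -9/5]
R4 ← R4 + (3/10)·R2: [0, 0, -3/5, 0, -1/5, 3/5]
R4 ← R4 + (1/3)·R3: [0, 0, 0, 0, 0, 0]
3 nonzero rows, so rank(A) = 3.
A has 6 columns; by rank–nullity, nullity = 6 − 3 = 3.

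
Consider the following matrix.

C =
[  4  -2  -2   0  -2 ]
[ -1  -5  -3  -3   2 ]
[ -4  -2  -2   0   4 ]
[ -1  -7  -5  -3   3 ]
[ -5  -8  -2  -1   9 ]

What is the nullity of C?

Row reduce to echelon form.
R2 ← R2 + (1/4)·R1: [0, -11/2, -7/2, -3, 3/2]
R3 ← R3 + R1: [0, -4, -4, 0, 2]
R4 ← R4 + (1/4)·R1: [0, -15/2, -11/2, -3, 5/2]
R5 ← R5 + (5/4)·R1: [0, -21/2, -9/2, -1, 13/2]
R3 ← R3 − (8/11)·R2: [0, 0, -16/11, 24/11, 10/11]
R4 ← R4 − (15/11)·R2: [0, 0, -8/11, 12/11, 5/11]
R5 ← R5 − (21/11)·R2: [0, 0, 24/11, 52/11, 40/11]
R4 ← R4 − (1/2)·R3: [0, 0, 0, 0, 0]
R5 ← R5 + (3/2)·R3: [0, 0, 0, 8, 5]
Swap R4 ↔ R5
4 nonzero rows, so rank(C) = 4.
C has 5 columns; by rank–nullity, nullity = 5 − 4 = 1.

1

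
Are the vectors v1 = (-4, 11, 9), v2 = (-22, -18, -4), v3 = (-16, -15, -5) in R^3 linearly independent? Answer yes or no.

yes

Form the matrix with these vectors as rows and row reduce.
R2 ← R2 − (11/2)·R1: [0, -157/2, -107/2]
R3 ← R3 − (4)·R1: [0, -59, -41]
R3 ← R3 − (118/157)·R2: [0, 0, -124/157]
3 nonzero rows, so the 3 vectors span a space of dimension 3.
Since 3 = 3, the vectors are linearly independent.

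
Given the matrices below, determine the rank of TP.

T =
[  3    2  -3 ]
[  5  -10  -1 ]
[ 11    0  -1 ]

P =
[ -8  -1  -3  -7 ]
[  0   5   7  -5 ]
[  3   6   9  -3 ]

2

First compute TP:
[[-33, -11, -22, -22],
 [-43, -61, -94,  18],
 [-91, -17, -42, -74]]
Now row reduce the product.
R2 ← R2 − (43/33)·R1: [0, -140/3, -196/3, 140/3]
R3 ← R3 − (91/33)·R1: [0, 40/3, 56/3, -40/3]
R3 ← R3 + (2/7)·R2: [0, 0, 0, 0]
2 nonzero rows, so rank(TP) = 2.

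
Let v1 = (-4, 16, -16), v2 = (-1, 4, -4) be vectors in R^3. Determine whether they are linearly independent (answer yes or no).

no

Form the matrix with these vectors as rows and row reduce.
R2 ← R2 − (1/4)·R1: [0, 0, 0]
1 nonzero row, so the 2 vectors span a space of dimension 1.
Since 1 < 2, the vectors are linearly dependent.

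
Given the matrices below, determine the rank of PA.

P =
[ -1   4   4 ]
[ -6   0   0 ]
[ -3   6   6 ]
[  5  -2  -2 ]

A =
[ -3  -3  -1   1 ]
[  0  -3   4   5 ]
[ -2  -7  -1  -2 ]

2

First compute PA:
[[ -5, -37,  13,  11],
 [ 18,  18,   6,  -6],
 [ -3, -51,  21,  15],
 [-11,   5, -11,  -1]]
Now row reduce the product.
R2 ← R2 + (18/5)·R1: [0, -576/5, 264/5, 168/5]
R3 ← R3 − (3/5)·R1: [0, -144/5, 66/5, 42/5]
R4 ← R4 − (11/5)·R1: [0, 432/5, -198/5, -126/5]
R3 ← R3 − (1/4)·R2: [0, 0, 0, 0]
R4 ← R4 + (3/4)·R2: [0, 0, 0, 0]
2 nonzero rows, so rank(PA) = 2.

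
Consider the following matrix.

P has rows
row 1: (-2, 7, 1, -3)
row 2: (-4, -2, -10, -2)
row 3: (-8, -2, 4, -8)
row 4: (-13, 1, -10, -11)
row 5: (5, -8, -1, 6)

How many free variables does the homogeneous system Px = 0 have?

1

Row reduce to echelon form.
R2 ← R2 − (2)·R1: [0, -16, -12, 4]
R3 ← R3 − (4)·R1: [0, -30, 0, 4]
R4 ← R4 − (13/2)·R1: [0, -89/2, -33/2, 17/2]
R5 ← R5 + (5/2)·R1: [0, 19/2, 3/2, -3/2]
R3 ← R3 − (15/8)·R2: [0, 0, 45/2, -7/2]
R4 ← R4 − (89/32)·R2: [0, 0, 135/8, -21/8]
R5 ← R5 + (19/32)·R2: [0, 0, -45/8, 7/8]
R4 ← R4 − (3/4)·R3: [0, 0, 0, 0]
R5 ← R5 + (1/4)·R3: [0, 0, 0, 0]
3 nonzero rows, so rank(P) = 3.
P has 4 columns; by rank–nullity, nullity = 4 − 3 = 1.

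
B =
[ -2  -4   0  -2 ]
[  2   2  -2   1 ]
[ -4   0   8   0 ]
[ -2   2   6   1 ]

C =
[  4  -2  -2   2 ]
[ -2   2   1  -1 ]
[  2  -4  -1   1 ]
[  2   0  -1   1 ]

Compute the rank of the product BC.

2

First compute BC:
[[ -4,  -4,   2,  -2],
 [  2,   8,  -1,   1],
 [  0, -24,   0,   0],
 [  2, -16,  -1,   1]]
Now row reduce the product.
R2 ← R2 + (1/2)·R1: [0, 6, 0, 0]
R4 ← R4 + (1/2)·R1: [0, -18, 0, 0]
R3 ← R3 + (4)·R2: [0, 0, 0, 0]
R4 ← R4 + (3)·R2: [0, 0, 0, 0]
2 nonzero rows, so rank(BC) = 2.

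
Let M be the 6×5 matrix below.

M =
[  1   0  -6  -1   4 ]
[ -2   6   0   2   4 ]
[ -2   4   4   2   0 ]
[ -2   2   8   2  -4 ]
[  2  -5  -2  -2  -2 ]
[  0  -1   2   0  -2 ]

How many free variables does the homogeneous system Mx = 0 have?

3

Row reduce to echelon form.
R2 ← R2 + (2)·R1: [0, 6, -12, 0, 12]
R3 ← R3 + (2)·R1: [0, 4, -8, 0, 8]
R4 ← R4 + (2)·R1: [0, 2, -4, 0, 4]
R5 ← R5 − (2)·R1: [0, -5, 10, 0, -10]
R3 ← R3 − (2/3)·R2: [0, 0, 0, 0, 0]
R4 ← R4 − (1/3)·R2: [0, 0, 0, 0, 0]
R5 ← R5 + (5/6)·R2: [0, 0, 0, 0, 0]
R6 ← R6 + (1/6)·R2: [0, 0, 0, 0, 0]
2 nonzero rows, so rank(M) = 2.
M has 5 columns; by rank–nullity, nullity = 5 − 2 = 3.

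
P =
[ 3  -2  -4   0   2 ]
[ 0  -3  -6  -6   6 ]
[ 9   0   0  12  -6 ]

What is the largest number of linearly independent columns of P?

2

Row reduce to echelon form.
R3 ← R3 − (3)·R1: [0, 6, 12, 12, -12]
R3 ← R3 + (2)·R2: [0, 0, 0, 0, 0]
Echelon form has 2 nonzero rows, so rank(P) = 2.
The rank gives the maximum number of linearly independent columns: 2.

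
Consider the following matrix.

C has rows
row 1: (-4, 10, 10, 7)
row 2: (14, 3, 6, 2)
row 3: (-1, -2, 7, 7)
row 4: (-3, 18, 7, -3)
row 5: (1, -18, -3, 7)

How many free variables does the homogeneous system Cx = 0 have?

Row reduce to echelon form.
R2 ← R2 + (7/2)·R1: [0, 38, 41, 53/2]
R3 ← R3 − (1/4)·R1: [0, -9/2, 9/2, 21/4]
R4 ← R4 − (3/4)·R1: [0, 21/2, -1/2, -33/4]
R5 ← R5 + (1/4)·R1: [0, -31/2, -1/2, 35/4]
R3 ← R3 + (9/76)·R2: [0, 0, 711/76, 1275/152]
R4 ← R4 − (21/76)·R2: [0, 0, -899/76, -2367/152]
R5 ← R5 + (31/76)·R2: [0, 0, 1233/76, 2973/152]
R4 ← R4 + (899/711)·R3: [0, 0, 0, -1177/237]
R5 ← R5 − (137/79)·R3: [0, 0, 0, 396/79]
R5 ← R5 + (108/107)·R4: [0, 0, 0, 0]
4 nonzero rows, so rank(C) = 4.
C has 4 columns; by rank–nullity, nullity = 4 − 4 = 0.

0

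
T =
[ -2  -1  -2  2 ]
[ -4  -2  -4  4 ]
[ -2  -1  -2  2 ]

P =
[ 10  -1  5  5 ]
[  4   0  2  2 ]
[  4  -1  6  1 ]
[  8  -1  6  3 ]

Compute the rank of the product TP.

First compute TP:
[[-16,   2, -12,  -8],
 [-32,   4, -24, -16],
 [-16,   2, -12,  -8]]
Now row reduce the product.
R2 ← R2 − (2)·R1: [0, 0, 0, 0]
R3 ← R3 − R1: [0, 0, 0, 0]
1 nonzero row, so rank(TP) = 1.

1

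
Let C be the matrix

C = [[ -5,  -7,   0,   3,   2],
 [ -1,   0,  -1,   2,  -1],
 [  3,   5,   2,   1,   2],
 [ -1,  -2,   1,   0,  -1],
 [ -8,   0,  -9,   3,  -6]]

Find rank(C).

Row reduce to echelon form.
R2 ← R2 − (1/5)·R1: [0, 7/5, -1, 7/5, -7/5]
R3 ← R3 + (3/5)·R1: [0, 4/5, 2, 14/5, 16/5]
R4 ← R4 − (1/5)·R1: [0, -3/5, 1, -3/5, -7/5]
R5 ← R5 − (8/5)·R1: [0, 56/5, -9, -9/5, -46/5]
R3 ← R3 − (4/7)·R2: [0, 0, 18/7, 2, 4]
R4 ← R4 + (3/7)·R2: [0, 0, 4/7, 0, -2]
R5 ← R5 − (8)·R2: [0, 0, -1, -13, 2]
R4 ← R4 − (2/9)·R3: [0, 0, 0, -4/9, -26/9]
R5 ← R5 + (7/18)·R3: [0, 0, 0, -110/9, 32/9]
R5 ← R5 − (55/2)·R4: [0, 0, 0, 0, 83]
Echelon form has 5 nonzero rows, so rank(C) = 5.

5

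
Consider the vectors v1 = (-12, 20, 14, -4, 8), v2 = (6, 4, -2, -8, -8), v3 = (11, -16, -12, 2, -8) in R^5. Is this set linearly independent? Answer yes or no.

no

Form the matrix with these vectors as rows and row reduce.
R2 ← R2 + (1/2)·R1: [0, 14, 5, -10, -4]
R3 ← R3 + (11/12)·R1: [0, 7/3, 5/6, -5/3, -2/3]
R3 ← R3 − (1/6)·R2: [0, 0, 0, 0, 0]
2 nonzero rows, so the 3 vectors span a space of dimension 2.
Since 2 < 3, the vectors are linearly dependent.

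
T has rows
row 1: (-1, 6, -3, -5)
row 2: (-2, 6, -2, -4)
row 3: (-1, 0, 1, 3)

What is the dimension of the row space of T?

3

Row reduce to echelon form.
R2 ← R2 − (2)·R1: [0, -6, 4, 6]
R3 ← R3 − R1: [0, -6, 4, 8]
R3 ← R3 − R2: [0, 0, 0, 2]
Echelon form has 3 nonzero rows, so rank(T) = 3.
The row space has dimension equal to the rank: 3.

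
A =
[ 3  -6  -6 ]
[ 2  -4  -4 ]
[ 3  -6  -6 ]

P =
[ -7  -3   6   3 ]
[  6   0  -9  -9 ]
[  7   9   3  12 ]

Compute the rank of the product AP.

1

First compute AP:
[[-99, -63,  54,  -9],
 [-66, -42,  36,  -6],
 [-99, -63,  54,  -9]]
Now row reduce the product.
R2 ← R2 − (2/3)·R1: [0, 0, 0, 0]
R3 ← R3 − R1: [0, 0, 0, 0]
1 nonzero row, so rank(AP) = 1.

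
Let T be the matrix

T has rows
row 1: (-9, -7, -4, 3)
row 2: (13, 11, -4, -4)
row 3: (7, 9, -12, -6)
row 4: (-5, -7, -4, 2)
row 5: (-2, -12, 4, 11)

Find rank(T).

4

Row reduce to echelon form.
R2 ← R2 + (13/9)·R1: [0, 8/9, -88/9, 1/3]
R3 ← R3 + (7/9)·R1: [0, 32/9, -136/9, -11/3]
R4 ← R4 − (5/9)·R1: [0, -28/9, -16/9, 1/3]
R5 ← R5 − (2/9)·R1: [0, -94/9, 44/9, 31/3]
R3 ← R3 − (4)·R2: [0, 0, 24, -5]
R4 ← R4 + (7/2)·R2: [0, 0, -36, 3/2]
R5 ← R5 + (47/4)·R2: [0, 0, -110, 57/4]
R4 ← R4 + (3/2)·R3: [0, 0, 0, -6]
R5 ← R5 + (55/12)·R3: [0, 0, 0, -26/3]
R5 ← R5 − (13/9)·R4: [0, 0, 0, 0]
Echelon form has 4 nonzero rows, so rank(T) = 4.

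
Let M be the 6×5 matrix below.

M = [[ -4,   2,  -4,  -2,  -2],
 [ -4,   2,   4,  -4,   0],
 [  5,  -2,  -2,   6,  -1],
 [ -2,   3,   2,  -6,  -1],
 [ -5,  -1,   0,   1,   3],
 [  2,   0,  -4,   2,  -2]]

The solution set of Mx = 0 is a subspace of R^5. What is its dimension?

0

Row reduce to echelon form.
R2 ← R2 − R1: [0, 0, 8, -2, 2]
R3 ← R3 + (5/4)·R1: [0, 1/2, -7, 7/2, -7/2]
R4 ← R4 − (1/2)·R1: [0, 2, 4, -5, 0]
R5 ← R5 − (5/4)·R1: [0, -7/2, 5, 7/2, 11/2]
R6 ← R6 + (1/2)·R1: [0, 1, -6, 1, -3]
Swap R2 ↔ R3
R4 ← R4 − (4)·R2: [0, 0, 32, -19, 14]
R5 ← R5 + (7)·R2: [0, 0, -44, 28, -19]
R6 ← R6 − (2)·R2: [0, 0, 8, -6, 4]
R4 ← R4 − (4)·R3: [0, 0, 0, -11, 6]
R5 ← R5 + (11/2)·R3: [0, 0, 0, 17, -8]
R6 ← R6 − R3: [0, 0, 0, -4, 2]
R5 ← R5 + (17/11)·R4: [0, 0, 0, 0, 14/11]
R6 ← R6 − (4/11)·R4: [0, 0, 0, 0, -2/11]
R6 ← R6 + (1/7)·R5: [0, 0, 0, 0, 0]
5 nonzero rows, so rank(M) = 5.
M has 5 columns; by rank–nullity, nullity = 5 − 5 = 0.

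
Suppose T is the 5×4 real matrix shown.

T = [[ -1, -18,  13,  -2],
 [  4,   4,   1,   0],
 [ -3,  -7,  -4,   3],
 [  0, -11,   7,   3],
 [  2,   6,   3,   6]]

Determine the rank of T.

4

Row reduce to echelon form.
R2 ← R2 + (4)·R1: [0, -68, 53, -8]
R3 ← R3 − (3)·R1: [0, 47, -43, 9]
R5 ← R5 + (2)·R1: [0, -30, 29, 2]
R3 ← R3 + (47/68)·R2: [0, 0, -433/68, 59/17]
R4 ← R4 − (11/68)·R2: [0, 0, -107/68, 73/17]
R5 ← R5 − (15/34)·R2: [0, 0, 191/34, 94/17]
R4 ← R4 − (107/433)·R3: [0, 0, 0, 1488/433]
R5 ← R5 + (382/433)·R3: [0, 0, 0, 3720/433]
R5 ← R5 − (5/2)·R4: [0, 0, 0, 0]
Echelon form has 4 nonzero rows, so rank(T) = 4.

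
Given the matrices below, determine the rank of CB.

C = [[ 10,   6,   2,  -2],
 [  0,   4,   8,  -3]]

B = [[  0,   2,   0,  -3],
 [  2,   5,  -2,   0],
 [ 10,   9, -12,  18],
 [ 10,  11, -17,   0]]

2

First compute CB:
[[ 12,  46,  -2,   6],
 [ 58,  59, -53, 144]]
Now row reduce the product.
R2 ← R2 − (29/6)·R1: [0, -490/3, -130/3, 115]
2 nonzero rows, so rank(CB) = 2.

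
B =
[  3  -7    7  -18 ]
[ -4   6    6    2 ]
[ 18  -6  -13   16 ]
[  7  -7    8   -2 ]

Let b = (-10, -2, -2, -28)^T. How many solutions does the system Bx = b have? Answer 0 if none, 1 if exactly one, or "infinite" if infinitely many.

1

Row reduce the augmented matrix [B | b].
R2 ← R2 + (4/3)·R1: [0, -10/3, 46/3, -22, -46/3]
R3 ← R3 − (6)·R1: [0, 36, -55, 124, 58]
R4 ← R4 − (7/3)·R1: [0, 28/3, -25/3, 40, -14/3]
R3 ← R3 + (54/5)·R2: [0, 0, 553/5, -568/5, -538/5]
R4 ← R4 + (14/5)·R2: [0, 0, 173/5, -108/5, -238/5]
R4 ← R4 − (173/553)·R3: [0, 0, 0, 7708/553, -7708/553]
The echelon form has 4 nonzero rows, and every pivot lies in the first 4 columns, so rank(B) = rank([B|b]) = 4.
The system is consistent.
rank = 4 = number of unknowns, so the solution is unique.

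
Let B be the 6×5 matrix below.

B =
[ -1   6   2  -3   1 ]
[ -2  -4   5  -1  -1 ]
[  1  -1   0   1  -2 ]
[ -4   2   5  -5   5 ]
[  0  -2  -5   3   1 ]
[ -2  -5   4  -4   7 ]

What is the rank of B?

4

Row reduce to echelon form.
R2 ← R2 − (2)·R1: [0, -16, 1, 5, -3]
R3 ← R3 + R1: [0, 5, 2, -2, -1]
R4 ← R4 − (4)·R1: [0, -22, -3, 7, 1]
R6 ← R6 − (2)·R1: [0, -17, 0, 2, 5]
R3 ← R3 + (5/16)·R2: [0, 0, 37/16, -7/16, -31/16]
R4 ← R4 − (11/8)·R2: [0, 0, -35/8, 1/8, 41/8]
R5 ← R5 − (1/8)·R2: [0, 0, -41/8, 19/8, 11/8]
R6 ← R6 − (17/16)·R2: [0, 0, -17/16, -53/16, 131/16]
R4 ← R4 + (70/37)·R3: [0, 0, 0, -26/37, 54/37]
R5 ← R5 + (82/37)·R3: [0, 0, 0, 52/37, -108/37]
R6 ← R6 + (17/37)·R3: [0, 0, 0, -130/37, 270/37]
R5 ← R5 + (2)·R4: [0, 0, 0, 0, 0]
R6 ← R6 − (5)·R4: [0, 0, 0, 0, 0]
Echelon form has 4 nonzero rows, so rank(B) = 4.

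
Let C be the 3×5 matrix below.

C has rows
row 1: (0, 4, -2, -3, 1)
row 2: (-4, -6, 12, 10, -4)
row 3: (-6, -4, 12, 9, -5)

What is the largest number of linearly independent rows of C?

Row reduce to echelon form.
Swap R1 ↔ R2
R3 ← R3 − (3/2)·R1: [0, 5, -6, -6, 1]
R3 ← R3 − (5/4)·R2: [0, 0, -7/2, -9/4, -1/4]
Echelon form has 3 nonzero rows, so rank(C) = 3.
The rank gives the maximum number of linearly independent rows: 3.

3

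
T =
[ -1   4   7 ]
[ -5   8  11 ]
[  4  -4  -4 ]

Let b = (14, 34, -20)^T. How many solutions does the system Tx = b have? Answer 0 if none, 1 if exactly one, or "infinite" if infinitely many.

infinite

Row reduce the augmented matrix [T | b].
R2 ← R2 − (5)·R1: [0, -12, -24, -36]
R3 ← R3 + (4)·R1: [0, 12, 24, 36]
R3 ← R3 + R2: [0, 0, 0, 0]
The echelon form has 2 nonzero rows, and every pivot lies in the first 3 columns, so rank(T) = rank([T|b]) = 2.
The system is consistent.
rank = 2 < 3 unknowns, so there are infinitely many solutions.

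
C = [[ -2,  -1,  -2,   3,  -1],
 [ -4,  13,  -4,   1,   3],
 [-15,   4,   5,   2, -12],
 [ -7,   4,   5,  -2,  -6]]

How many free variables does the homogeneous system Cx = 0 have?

2

Row reduce to echelon form.
R2 ← R2 − (2)·R1: [0, 15, 0, -5, 5]
R3 ← R3 − (15/2)·R1: [0, 23/2, 20, -41/2, -9/2]
R4 ← R4 − (7/2)·R1: [0, 15/2, 12, -25/2, -5/2]
R3 ← R3 − (23/30)·R2: [0, 0, 20, -50/3, -25/3]
R4 ← R4 − (1/2)·R2: [0, 0, 12, -10, -5]
R4 ← R4 − (3/5)·R3: [0, 0, 0, 0, 0]
3 nonzero rows, so rank(C) = 3.
C has 5 columns; by rank–nullity, nullity = 5 − 3 = 2.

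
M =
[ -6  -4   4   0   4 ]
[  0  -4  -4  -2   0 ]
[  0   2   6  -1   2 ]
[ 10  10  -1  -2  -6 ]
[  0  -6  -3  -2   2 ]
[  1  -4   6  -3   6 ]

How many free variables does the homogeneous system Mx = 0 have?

Row reduce to echelon form.
R4 ← R4 + (5/3)·R1: [0, 10/3, 17/3, -2, 2/3]
R6 ← R6 + (1/6)·R1: [0, -14/3, 20/3, -3, 20/3]
R3 ← R3 + (1/2)·R2: [0, 0, 4, -2, 2]
R4 ← R4 + (5/6)·R2: [0, 0, 7/3, -11/3, 2/3]
R5 ← R5 − (3/2)·R2: [0, 0, 3, 1, 2]
R6 ← R6 − (7/6)·R2: [0, 0, 34/3, -2/3, 20/3]
R4 ← R4 − (7/12)·R3: [0, 0, 0, -5/2, -1/2]
R5 ← R5 − (3/4)·R3: [0, 0, 0, 5/2, 1/2]
R6 ← R6 − (17/6)·R3: [0, 0, 0, 5, 1]
R5 ← R5 + R4: [0, 0, 0, 0, 0]
R6 ← R6 + (2)·R4: [0, 0, 0, 0, 0]
4 nonzero rows, so rank(M) = 4.
M has 5 columns; by rank–nullity, nullity = 5 − 4 = 1.

1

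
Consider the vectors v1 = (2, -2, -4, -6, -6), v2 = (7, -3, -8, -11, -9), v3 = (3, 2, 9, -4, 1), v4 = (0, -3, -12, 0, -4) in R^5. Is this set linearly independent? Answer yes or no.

Form the matrix with these vectors as rows and row reduce.
R2 ← R2 − (7/2)·R1: [0, 4, 6, 10, 12]
R3 ← R3 − (3/2)·R1: [0, 5, 15, 5, 10]
R3 ← R3 − (5/4)·R2: [0, 0, 15/2, -15/2, -5]
R4 ← R4 + (3/4)·R2: [0, 0, -15/2, 15/2, 5]
R4 ← R4 + R3: [0, 0, 0, 0, 0]
3 nonzero rows, so the 4 vectors span a space of dimension 3.
Since 3 < 4, the vectors are linearly dependent.

no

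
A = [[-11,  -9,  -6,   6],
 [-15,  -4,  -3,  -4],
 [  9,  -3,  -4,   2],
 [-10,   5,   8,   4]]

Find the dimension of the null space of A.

Row reduce to echelon form.
R2 ← R2 − (15/11)·R1: [0, 91/11, 57/11, -134/11]
R3 ← R3 + (9/11)·R1: [0, -114/11, -98/11, 76/11]
R4 ← R4 − (10/11)·R1: [0, 145/11, 148/11, -16/11]
R3 ← R3 + (114/91)·R2: [0, 0, -220/91, -760/91]
R4 ← R4 − (145/91)·R2: [0, 0, 473/91, 1634/91]
R4 ← R4 + (43/20)·R3: [0, 0, 0, 0]
3 nonzero rows, so rank(A) = 3.
A has 4 columns; by rank–nullity, nullity = 4 − 3 = 1.

1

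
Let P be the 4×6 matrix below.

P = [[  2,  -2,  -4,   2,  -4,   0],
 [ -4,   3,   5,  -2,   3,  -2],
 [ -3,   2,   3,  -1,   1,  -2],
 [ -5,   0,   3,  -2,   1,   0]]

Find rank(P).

3

Row reduce to echelon form.
R2 ← R2 + (2)·R1: [0, -1, -3, 2, -5, -2]
R3 ← R3 + (3/2)·R1: [0, -1, -3, 2, -5, -2]
R4 ← R4 + (5/2)·R1: [0, -5, -7, 3, -9, 0]
R3 ← R3 − R2: [0, 0, 0, 0, 0, 0]
R4 ← R4 − (5)·R2: [0, 0, 8, -7, 16, 10]
Swap R3 ↔ R4
Echelon form has 3 nonzero rows, so rank(P) = 3.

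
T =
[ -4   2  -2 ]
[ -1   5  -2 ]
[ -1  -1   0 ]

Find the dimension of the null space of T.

1

Row reduce to echelon form.
R2 ← R2 − (1/4)·R1: [0, 9/2, -3/2]
R3 ← R3 − (1/4)·R1: [0, -3/2, 1/2]
R3 ← R3 + (1/3)·R2: [0, 0, 0]
2 nonzero rows, so rank(T) = 2.
T has 3 columns; by rank–nullity, nullity = 3 − 2 = 1.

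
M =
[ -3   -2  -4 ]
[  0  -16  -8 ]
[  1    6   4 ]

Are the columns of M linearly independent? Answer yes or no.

no

Row reduce M to echelon form.
R3 ← R3 + (1/3)·R1: [0, 16/3, 8/3]
R3 ← R3 + (1/3)·R2: [0, 0, 0]
2 pivots among 3 columns.
Only 2 < 3 pivot columns, so the columns are linearly dependent.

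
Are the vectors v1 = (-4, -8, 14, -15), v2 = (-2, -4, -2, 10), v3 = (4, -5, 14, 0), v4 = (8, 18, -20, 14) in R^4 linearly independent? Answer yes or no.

yes

Form the matrix with these vectors as rows and row reduce.
R2 ← R2 − (1/2)·R1: [0, 0, -9, 35/2]
R3 ← R3 + R1: [0, -13, 28, -15]
R4 ← R4 + (2)·R1: [0, 2, 8, -16]
Swap R2 ↔ R3
R4 ← R4 + (2/13)·R2: [0, 0, 160/13, -238/13]
R4 ← R4 + (160/117)·R3: [0, 0, 0, 658/117]
4 nonzero rows, so the 4 vectors span a space of dimension 4.
Since 4 = 4, the vectors are linearly independent.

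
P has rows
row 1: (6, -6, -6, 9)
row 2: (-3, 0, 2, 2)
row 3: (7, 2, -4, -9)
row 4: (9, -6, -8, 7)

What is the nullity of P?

Row reduce to echelon form.
R2 ← R2 + (1/2)·R1: [0, -3, -1, 13/2]
R3 ← R3 − (7/6)·R1: [0, 9, 3, -39/2]
R4 ← R4 − (3/2)·R1: [0, 3, 1, -13/2]
R3 ← R3 + (3)·R2: [0, 0, 0, 0]
R4 ← R4 + R2: [0, 0, 0, 0]
2 nonzero rows, so rank(P) = 2.
P has 4 columns; by rank–nullity, nullity = 4 − 2 = 2.

2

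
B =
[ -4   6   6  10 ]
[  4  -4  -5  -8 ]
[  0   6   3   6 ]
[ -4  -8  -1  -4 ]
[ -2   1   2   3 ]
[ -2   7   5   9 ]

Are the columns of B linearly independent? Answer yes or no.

no

Row reduce B to echelon form.
R2 ← R2 + R1: [0, 2, 1, 2]
R4 ← R4 − R1: [0, -14, -7, -14]
R5 ← R5 − (1/2)·R1: [0, -2, -1, -2]
R6 ← R6 − (1/2)·R1: [0, 4, 2, 4]
R3 ← R3 − (3)·R2: [0, 0, 0, 0]
R4 ← R4 + (7)·R2: [0, 0, 0, 0]
R5 ← R5 + R2: [0, 0, 0, 0]
R6 ← R6 − (2)·R2: [0, 0, 0, 0]
2 pivots among 4 columns.
Only 2 < 4 pivot columns, so the columns are linearly dependent.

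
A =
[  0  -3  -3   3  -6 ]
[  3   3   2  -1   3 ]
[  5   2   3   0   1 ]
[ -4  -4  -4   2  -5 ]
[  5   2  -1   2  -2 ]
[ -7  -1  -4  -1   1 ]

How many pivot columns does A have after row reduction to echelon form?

Row reduce to echelon form.
Swap R1 ↔ R2
R3 ← R3 − (5/3)·R1: [0, -3, -1/3, 5/3, -4]
R4 ← R4 + (4/3)·R1: [0, 0, -4/3, 2/3, -1]
R5 ← R5 − (5/3)·R1: [0, -3, -13/3, 11/3, -7]
R6 ← R6 + (7/3)·R1: [0, 6, 2/3, -10/3, 8]
R3 ← R3 − R2: [0, 0, 8/3, -4/3, 2]
R5 ← R5 − R2: [0, 0, -4/3, 2/3, -1]
R6 ← R6 + (2)·R2: [0, 0, -16/3, 8/3, -4]
R4 ← R4 + (1/2)·R3: [0, 0, 0, 0, 0]
R5 ← R5 + (1/2)·R3: [0, 0, 0, 0, 0]
R6 ← R6 + (2)·R3: [0, 0, 0, 0, 0]
Echelon form has 3 nonzero rows, so rank(A) = 3.
Each nonzero row contributes one pivot column: 3 pivot columns.

3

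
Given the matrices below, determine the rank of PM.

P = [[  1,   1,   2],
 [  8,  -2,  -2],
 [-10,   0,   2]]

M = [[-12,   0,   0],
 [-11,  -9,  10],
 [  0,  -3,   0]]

3

First compute PM:
[[-23, -15,  10],
 [-74,  24, -20],
 [120,  -6,   0]]
Now row reduce the product.
R2 ← R2 − (74/23)·R1: [0, 1662/23, -1200/23]
R3 ← R3 + (120/23)·R1: [0, -1938/23, 1200/23]
R3 ← R3 + (323/277)·R2: [0, 0, -2400/277]
3 nonzero rows, so rank(PM) = 3.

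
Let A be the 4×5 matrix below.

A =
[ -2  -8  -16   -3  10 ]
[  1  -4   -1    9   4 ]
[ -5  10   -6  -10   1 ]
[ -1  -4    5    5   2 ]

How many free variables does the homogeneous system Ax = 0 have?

1

Row reduce to echelon form.
R2 ← R2 + (1/2)·R1: [0, -8, -9, 15/2, 9]
R3 ← R3 − (5/2)·R1: [0, 30, 34, -5/2, -24]
R4 ← R4 − (1/2)·R1: [0, 0, 13, 13/2, -3]
R3 ← R3 + (15/4)·R2: [0, 0, 1/4, 205/8, 39/4]
R4 ← R4 − (52)·R3: [0, 0, 0, -1326, -510]
4 nonzero rows, so rank(A) = 4.
A has 5 columns; by rank–nullity, nullity = 5 − 4 = 1.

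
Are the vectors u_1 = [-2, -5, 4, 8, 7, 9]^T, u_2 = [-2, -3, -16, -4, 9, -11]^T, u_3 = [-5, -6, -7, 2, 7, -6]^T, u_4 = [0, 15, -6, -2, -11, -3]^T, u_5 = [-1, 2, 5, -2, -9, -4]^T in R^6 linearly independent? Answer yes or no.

Form the matrix with these vectors as rows and row reduce.
R2 ← R2 − R1: [0, 2, -20, -12, 2, -20]
R3 ← R3 − (5/2)·R1: [0, 13/2, -17, -18, -21/2, -57/2]
R5 ← R5 − (1/2)·R1: [0, 9/2, 3, -6, -25/2, -17/2]
R3 ← R3 − (13/4)·R2: [0, 0, 48, 21, -17, 73/2]
R4 ← R4 − (15/2)·R2: [0, 0, 144, 88, -26, 147]
R5 ← R5 − (9/4)·R2: [0, 0, 48, 21, -17, 73/2]
R4 ← R4 − (3)·R3: [0, 0, 0, 25, 25, 75/2]
R5 ← R5 − R3: [0, 0, 0, 0, 0, 0]
4 nonzero rows, so the 5 vectors span a space of dimension 4.
Since 4 < 5, the vectors are linearly dependent.

no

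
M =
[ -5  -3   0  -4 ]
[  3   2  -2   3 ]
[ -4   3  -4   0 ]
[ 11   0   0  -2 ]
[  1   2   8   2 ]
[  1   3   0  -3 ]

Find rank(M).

Row reduce to echelon form.
R2 ← R2 + (3/5)·R1: [0, 1/5, -2, 3/5]
R3 ← R3 − (4/5)·R1: [0, 27/5, -4, 16/5]
R4 ← R4 + (11/5)·R1: [0, -33/5, 0, -54/5]
R5 ← R5 + (1/5)·R1: [0, 7/5, 8, 6/5]
R6 ← R6 + (1/5)·R1: [0, 12/5, 0, -19/5]
R3 ← R3 − (27)·R2: [0, 0, 50, -13]
R4 ← R4 + (33)·R2: [0, 0, -66, 9]
R5 ← R5 − (7)·R2: [0, 0, 22, -3]
R6 ← R6 − (12)·R2: [0, 0, 24, -11]
R4 ← R4 + (33/25)·R3: [0, 0, 0, -204/25]
R5 ← R5 − (11/25)·R3: [0, 0, 0, 68/25]
R6 ← R6 − (12/25)·R3: [0, 0, 0, -119/25]
R5 ← R5 + (1/3)·R4: [0, 0, 0, 0]
R6 ← R6 − (7/12)·R4: [0, 0, 0, 0]
Echelon form has 4 nonzero rows, so rank(M) = 4.

4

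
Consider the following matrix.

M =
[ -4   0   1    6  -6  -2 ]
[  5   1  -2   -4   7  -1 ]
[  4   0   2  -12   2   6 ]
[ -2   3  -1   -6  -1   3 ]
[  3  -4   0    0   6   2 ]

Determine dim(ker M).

2

Row reduce to echelon form.
R2 ← R2 + (5/4)·R1: [0, 1, -3/4, 7/2, -1/2, -7/2]
R3 ← R3 + R1: [0, 0, 3, -6, -4, 4]
R4 ← R4 − (1/2)·R1: [0, 3, -3/2, -9, 2, 4]
R5 ← R5 + (3/4)·R1: [0, -4, 3/4, 9/2, 3/2, 1/2]
R4 ← R4 − (3)·R2: [0, 0, 3/4, -39/2, 7/2, 29/2]
R5 ← R5 + (4)·R2: [0, 0, -9/4, 37/2, -1/2, -27/2]
R4 ← R4 − (1/4)·R3: [0, 0, 0, -18, 9/2, 27/2]
R5 ← R5 + (3/4)·R3: [0, 0, 0, 14, -7/2, -21/2]
R5 ← R5 + (7/9)·R4: [0, 0, 0, 0, 0, 0]
4 nonzero rows, so rank(M) = 4.
M has 6 columns; by rank–nullity, nullity = 6 − 4 = 2.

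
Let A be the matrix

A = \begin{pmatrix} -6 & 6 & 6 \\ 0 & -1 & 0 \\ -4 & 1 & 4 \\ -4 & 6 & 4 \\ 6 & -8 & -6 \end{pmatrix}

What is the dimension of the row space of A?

Row reduce to echelon form.
R3 ← R3 − (2/3)·R1: [0, -3, 0]
R4 ← R4 − (2/3)·R1: [0, 2, 0]
R5 ← R5 + R1: [0, -2, 0]
R3 ← R3 − (3)·R2: [0, 0, 0]
R4 ← R4 + (2)·R2: [0, 0, 0]
R5 ← R5 − (2)·R2: [0, 0, 0]
Echelon form has 2 nonzero rows, so rank(A) = 2.
The row space has dimension equal to the rank: 2.

2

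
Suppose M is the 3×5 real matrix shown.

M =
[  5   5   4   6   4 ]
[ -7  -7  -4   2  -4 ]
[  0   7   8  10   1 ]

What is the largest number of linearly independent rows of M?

Row reduce to echelon form.
R2 ← R2 + (7/5)·R1: [0, 0, 8/5, 52/5, 8/5]
Swap R2 ↔ R3
Echelon form has 3 nonzero rows, so rank(M) = 3.
The rank gives the maximum number of linearly independent rows: 3.

3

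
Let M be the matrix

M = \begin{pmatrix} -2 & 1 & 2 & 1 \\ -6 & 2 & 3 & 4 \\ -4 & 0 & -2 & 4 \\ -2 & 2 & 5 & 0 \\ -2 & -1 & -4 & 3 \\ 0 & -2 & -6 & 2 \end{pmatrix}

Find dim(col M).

Row reduce to echelon form.
R2 ← R2 − (3)·R1: [0, -1, -3, 1]
R3 ← R3 − (2)·R1: [0, -2, -6, 2]
R4 ← R4 − R1: [0, 1, 3, -1]
R5 ← R5 − R1: [0, -2, -6, 2]
R3 ← R3 − (2)·R2: [0, 0, 0, 0]
R4 ← R4 + R2: [0, 0, 0, 0]
R5 ← R5 − (2)·R2: [0, 0, 0, 0]
R6 ← R6 − (2)·R2: [0, 0, 0, 0]
Echelon form has 2 nonzero rows, so rank(M) = 2.
The column space has dimension equal to the rank: 2.

2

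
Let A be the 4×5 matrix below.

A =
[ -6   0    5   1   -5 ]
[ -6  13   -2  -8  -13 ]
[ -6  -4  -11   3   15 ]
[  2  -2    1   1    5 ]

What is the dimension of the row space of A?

Row reduce to echelon form.
R2 ← R2 − R1: [0, 13, -7, -9, -8]
R3 ← R3 − R1: [0, -4, -16, 2, 20]
R4 ← R4 + (1/3)·R1: [0, -2, 8/3, 4/3, 10/3]
R3 ← R3 + (4/13)·R2: [0, 0, -236/13, -10/13, 228/13]
R4 ← R4 + (2/13)·R2: [0, 0, 62/39, -2/39, 82/39]
R4 ← R4 + (31/354)·R3: [0, 0, 0, -7/59, 644/177]
Echelon form has 4 nonzero rows, so rank(A) = 4.
The row space has dimension equal to the rank: 4.

4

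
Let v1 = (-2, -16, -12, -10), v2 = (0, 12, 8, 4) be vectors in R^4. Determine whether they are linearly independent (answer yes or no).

Form the matrix with these vectors as rows and row reduce.
2 nonzero rows, so the 2 vectors span a space of dimension 2.
Since 2 = 2, the vectors are linearly independent.

yes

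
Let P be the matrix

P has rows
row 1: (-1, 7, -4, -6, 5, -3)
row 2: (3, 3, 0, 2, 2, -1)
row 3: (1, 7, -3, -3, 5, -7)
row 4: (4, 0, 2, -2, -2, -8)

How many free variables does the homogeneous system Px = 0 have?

Row reduce to echelon form.
R2 ← R2 + (3)·R1: [0, 24, -12, -16, 17, -10]
R3 ← R3 + R1: [0, 14, -7, -9, 10, -10]
R4 ← R4 + (4)·R1: [0, 28, -14, -26, 18, -20]
R3 ← R3 − (7/12)·R2: [0, 0, 0, 1/3, 1/12, -25/6]
R4 ← R4 − (7/6)·R2: [0, 0, 0, -22/3, -11/6, -25/3]
R4 ← R4 + (22)·R3: [0, 0, 0, 0, 0, -100]
4 nonzero rows, so rank(P) = 4.
P has 6 columns; by rank–nullity, nullity = 6 − 4 = 2.

2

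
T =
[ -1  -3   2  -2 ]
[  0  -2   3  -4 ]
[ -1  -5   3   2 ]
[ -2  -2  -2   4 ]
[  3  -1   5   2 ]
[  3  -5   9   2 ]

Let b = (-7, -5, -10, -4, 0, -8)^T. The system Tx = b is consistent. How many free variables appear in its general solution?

1

Row reduce the augmented matrix [T | b].
R3 ← R3 − R1: [0, -2, 1, 4, -3]
R4 ← R4 − (2)·R1: [0, 4, -6, 8, 10]
R5 ← R5 + (3)·R1: [0, -10, 11, -4, -21]
R6 ← R6 + (3)·R1: [0, -14, 15, -4, -29]
R3 ← R3 − R2: [0, 0, -2, 8, 2]
R4 ← R4 + (2)·R2: [0, 0, 0, 0, 0]
R5 ← R5 − (5)·R2: [0, 0, -4, 16, 4]
R6 ← R6 − (7)·R2: [0, 0, -6, 24, 6]
R5 ← R5 − (2)·R3: [0, 0, 0, 0, 0]
R6 ← R6 − (3)·R3: [0, 0, 0, 0, 0]
The echelon form has 3 nonzero rows, and every pivot lies in the first 4 columns, so rank(T) = rank([T|b]) = 3.
The system is consistent.
Free variables = (unknowns) − (rank) = 4 − 3 = 1.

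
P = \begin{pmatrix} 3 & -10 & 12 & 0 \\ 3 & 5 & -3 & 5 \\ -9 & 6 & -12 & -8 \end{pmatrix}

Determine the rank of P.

Row reduce to echelon form.
R2 ← R2 − R1: [0, 15, -15, 5]
R3 ← R3 + (3)·R1: [0, -24, 24, -8]
R3 ← R3 + (8/5)·R2: [0, 0, 0, 0]
Echelon form has 2 nonzero rows, so rank(P) = 2.

2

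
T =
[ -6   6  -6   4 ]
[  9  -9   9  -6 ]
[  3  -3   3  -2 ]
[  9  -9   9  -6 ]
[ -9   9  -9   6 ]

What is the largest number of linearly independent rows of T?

1

Row reduce to echelon form.
R2 ← R2 + (3/2)·R1: [0, 0, 0, 0]
R3 ← R3 + (1/2)·R1: [0, 0, 0, 0]
R4 ← R4 + (3/2)·R1: [0, 0, 0, 0]
R5 ← R5 − (3/2)·R1: [0, 0, 0, 0]
Echelon form has 1 nonzero row, so rank(T) = 1.
The rank gives the maximum number of linearly independent rows: 1.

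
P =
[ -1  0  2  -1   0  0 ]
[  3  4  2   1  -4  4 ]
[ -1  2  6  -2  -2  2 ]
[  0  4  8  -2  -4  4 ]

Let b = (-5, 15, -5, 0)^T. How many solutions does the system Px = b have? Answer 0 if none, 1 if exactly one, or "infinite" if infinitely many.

Row reduce the augmented matrix [P | b].
R2 ← R2 + (3)·R1: [0, 4, 8, -2, -4, 4, 0]
R3 ← R3 − R1: [0, 2, 4, -1, -2, 2, 0]
R3 ← R3 − (1/2)·R2: [0, 0, 0, 0, 0, 0, 0]
R4 ← R4 − R2: [0, 0, 0, 0, 0, 0, 0]
The echelon form has 2 nonzero rows, and every pivot lies in the first 6 columns, so rank(P) = rank([P|b]) = 2.
The system is consistent.
rank = 2 < 6 unknowns, so there are infinitely many solutions.

infinite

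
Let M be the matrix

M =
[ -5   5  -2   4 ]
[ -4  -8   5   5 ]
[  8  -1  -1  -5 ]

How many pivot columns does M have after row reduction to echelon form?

3

Row reduce to echelon form.
R2 ← R2 − (4/5)·R1: [0, -12, 33/5, 9/5]
R3 ← R3 + (8/5)·R1: [0, 7, -21/5, 7/5]
R3 ← R3 + (7/12)·R2: [0, 0, -7/20, 49/20]
Echelon form has 3 nonzero rows, so rank(M) = 3.
Each nonzero row contributes one pivot column: 3 pivot columns.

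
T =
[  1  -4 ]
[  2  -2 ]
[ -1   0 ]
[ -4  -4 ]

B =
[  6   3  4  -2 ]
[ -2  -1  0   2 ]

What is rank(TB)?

First compute TB:
[[ 14,   7,   4, -10],
 [ 16,   8,   8,  -8],
 [ -6,  -3,  -4,   2],
 [-16,  -8, -16,   0]]
Now row reduce the product.
R2 ← R2 − (8/7)·R1: [0, 0, 24/7, 24/7]
R3 ← R3 + (3/7)·R1: [0, 0, -16/7, -16/7]
R4 ← R4 + (8/7)·R1: [0, 0, -80/7, -80/7]
R3 ← R3 + (2/3)·R2: [0, 0, 0, 0]
R4 ← R4 + (10/3)·R2: [0, 0, 0, 0]
2 nonzero rows, so rank(TB) = 2.

2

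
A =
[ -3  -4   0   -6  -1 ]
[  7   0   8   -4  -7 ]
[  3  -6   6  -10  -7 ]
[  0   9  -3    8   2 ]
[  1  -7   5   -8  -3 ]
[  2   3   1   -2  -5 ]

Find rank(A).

4

Row reduce to echelon form.
R2 ← R2 + (7/3)·R1: [0, -28/3, 8, -18, -28/3]
R3 ← R3 + R1: [0, -10, 6, -16, -8]
R5 ← R5 + (1/3)·R1: [0, -25/3, 5, -10, -10/3]
R6 ← R6 + (2/3)·R1: [0, 1/3, 1, -6, -17/3]
R3 ← R3 − (15/14)·R2: [0, 0, -18/7, 23/7, 2]
R4 ← R4 + (27/28)·R2: [0, 0, 33/7, -131/14, -7]
R5 ← R5 − (25/28)·R2: [0, 0, -15/7, 85/14, 5]
R6 ← R6 + (1/28)·R2: [0, 0, 9/7, -93/14, -6]
R4 ← R4 + (11/6)·R3: [0, 0, 0, -10/3, -10/3]
R5 ← R5 − (5/6)·R3: [0, 0, 0, 10/3, 10/3]
R6 ← R6 + (1/2)·R3: [0, 0, 0, -5, -5]
R5 ← R5 + R4: [0, 0, 0, 0, 0]
R6 ← R6 − (3/2)·R4: [0, 0, 0, 0, 0]
Echelon form has 4 nonzero rows, so rank(A) = 4.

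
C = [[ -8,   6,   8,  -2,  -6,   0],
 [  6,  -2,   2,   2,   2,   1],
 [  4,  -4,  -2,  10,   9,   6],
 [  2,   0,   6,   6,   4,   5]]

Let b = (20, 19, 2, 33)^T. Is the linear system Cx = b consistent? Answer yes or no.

Row reduce the augmented matrix [C | b].
R2 ← R2 + (3/4)·R1: [0, 5/2, 8, 1/2, -5/2, 1, 34]
R3 ← R3 + (1/2)·R1: [0, -1, 2, 9, 6, 6, 12]
R4 ← R4 + (1/4)·R1: [0, 3/2, 8, 11/2, 5/2, 5, 38]
R3 ← R3 + (2/5)·R2: [0, 0, 26/5, 46/5, 5, 32/5, 128/5]
R4 ← R4 − (3/5)·R2: [0, 0, 16/5, 26/5, 4, 22/5, 88/5]
R4 ← R4 − (8/13)·R3: [0, 0, 0, -6/13, 12/13, 6/13, 24/13]
The echelon form has 4 nonzero rows, and every pivot lies in the first 6 columns, so rank(C) = rank([C|b]) = 4.
The system is consistent.

yes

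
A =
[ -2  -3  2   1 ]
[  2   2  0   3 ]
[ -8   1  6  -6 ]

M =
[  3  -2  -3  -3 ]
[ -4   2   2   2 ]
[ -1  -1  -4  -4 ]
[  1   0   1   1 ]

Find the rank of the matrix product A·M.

First compute AM:
[[  5,  -4,  -7,  -7],
 [  1,   0,   1,   1],
 [-40,  12,  -4,  -4]]
Now row reduce the product.
R2 ← R2 − (1/5)·R1: [0, 4/5, 12/5, 12/5]
R3 ← R3 + (8)·R1: [0, -20, -60, -60]
R3 ← R3 + (25)·R2: [0, 0, 0, 0]
2 nonzero rows, so rank(AM) = 2.

2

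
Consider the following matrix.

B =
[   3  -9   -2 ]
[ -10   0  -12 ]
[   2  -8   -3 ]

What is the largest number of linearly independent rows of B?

3

Row reduce to echelon form.
R2 ← R2 + (10/3)·R1: [0, -30, -56/3]
R3 ← R3 − (2/3)·R1: [0, -2, -5/3]
R3 ← R3 − (1/15)·R2: [0, 0, -19/45]
Echelon form has 3 nonzero rows, so rank(B) = 3.
The rank gives the maximum number of linearly independent rows: 3.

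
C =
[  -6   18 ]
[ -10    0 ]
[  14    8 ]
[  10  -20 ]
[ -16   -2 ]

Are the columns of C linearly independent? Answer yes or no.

yes

Row reduce C to echelon form.
R2 ← R2 − (5/3)·R1: [0, -30]
R3 ← R3 + (7/3)·R1: [0, 50]
R4 ← R4 + (5/3)·R1: [0, 10]
R5 ← R5 − (8/3)·R1: [0, -50]
R3 ← R3 + (5/3)·R2: [0, 0]
R4 ← R4 + (1/3)·R2: [0, 0]
R5 ← R5 − (5/3)·R2: [0, 0]
2 pivots among 2 columns.
Every column is a pivot column, so the columns are linearly independent.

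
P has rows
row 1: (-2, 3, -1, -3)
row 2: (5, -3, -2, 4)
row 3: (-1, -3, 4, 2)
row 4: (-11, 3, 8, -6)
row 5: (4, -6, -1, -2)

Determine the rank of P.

Row reduce to echelon form.
R2 ← R2 + (5/2)·R1: [0, 9/2, -9/2, -7/2]
R3 ← R3 − (1/2)·R1: [0, -9/2, 9/2, 7/2]
R4 ← R4 − (11/2)·R1: [0, -27/2, 27/2, 21/2]
R5 ← R5 + (2)·R1: [0, 0, -3, -8]
R3 ← R3 + R2: [0, 0, 0, 0]
R4 ← R4 + (3)·R2: [0, 0, 0, 0]
Swap R3 ↔ R5
Echelon form has 3 nonzero rows, so rank(P) = 3.

3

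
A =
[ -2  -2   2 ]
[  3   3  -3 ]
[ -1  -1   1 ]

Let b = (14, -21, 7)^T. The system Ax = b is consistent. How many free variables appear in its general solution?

2

Row reduce the augmented matrix [A | b].
R2 ← R2 + (3/2)·R1: [0, 0, 0, 0]
R3 ← R3 − (1/2)·R1: [0, 0, 0, 0]
The echelon form has 1 nonzero rows, and every pivot lies in the first 3 columns, so rank(A) = rank([A|b]) = 1.
The system is consistent.
Free variables = (unknowns) − (rank) = 3 − 1 = 2.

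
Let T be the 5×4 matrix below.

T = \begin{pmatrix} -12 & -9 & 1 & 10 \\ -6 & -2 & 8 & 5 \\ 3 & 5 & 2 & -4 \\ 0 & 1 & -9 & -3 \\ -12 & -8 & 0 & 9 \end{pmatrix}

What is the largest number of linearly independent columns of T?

3

Row reduce to echelon form.
R2 ← R2 − (1/2)·R1: [0, 5/2, 15/2, 0]
R3 ← R3 + (1/4)·R1: [0, 11/4, 9/4, -3/2]
R5 ← R5 − R1: [0, 1, -1, -1]
R3 ← R3 − (11/10)·R2: [0, 0, -6, -3/2]
R4 ← R4 − (2/5)·R2: [0, 0, -12, -3]
R5 ← R5 − (2/5)·R2: [0, 0, -4, -1]
R4 ← R4 − (2)·R3: [0, 0, 0, 0]
R5 ← R5 − (2/3)·R3: [0, 0, 0, 0]
Echelon form has 3 nonzero rows, so rank(T) = 3.
The rank gives the maximum number of linearly independent columns: 3.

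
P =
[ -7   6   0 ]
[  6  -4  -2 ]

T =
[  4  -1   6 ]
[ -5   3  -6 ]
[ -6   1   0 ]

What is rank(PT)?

2

First compute PT:
[[-58,  25, -78],
 [ 56, -20,  60]]
Now row reduce the product.
R2 ← R2 + (28/29)·R1: [0, 120/29, -444/29]
2 nonzero rows, so rank(PT) = 2.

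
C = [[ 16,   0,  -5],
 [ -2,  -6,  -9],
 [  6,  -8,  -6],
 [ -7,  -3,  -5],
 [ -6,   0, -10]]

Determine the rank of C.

Row reduce to echelon form.
R2 ← R2 + (1/8)·R1: [0, -6, -77/8]
R3 ← R3 − (3/8)·R1: [0, -8, -33/8]
R4 ← R4 + (7/16)·R1: [0, -3, -115/16]
R5 ← R5 + (3/8)·R1: [0, 0, -95/8]
R3 ← R3 − (4/3)·R2: [0, 0, 209/24]
R4 ← R4 − (1/2)·R2: [0, 0, -19/8]
R4 ← R4 + (3/11)·R3: [0, 0, 0]
R5 ← R5 + (15/11)·R3: [0, 0, 0]
Echelon form has 3 nonzero rows, so rank(C) = 3.

3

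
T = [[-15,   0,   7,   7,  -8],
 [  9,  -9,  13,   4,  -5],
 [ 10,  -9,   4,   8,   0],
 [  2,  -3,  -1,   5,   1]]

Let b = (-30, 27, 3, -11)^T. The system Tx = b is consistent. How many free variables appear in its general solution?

1

Row reduce the augmented matrix [T | b].
R2 ← R2 + (3/5)·R1: [0, -9, 86/5, 41/5, -49/5, 9]
R3 ← R3 + (2/3)·R1: [0, -9, 26/3, 38/3, -16/3, -17]
R4 ← R4 + (2/15)·R1: [0, -3, -1/15, 89/15, -1/15, -15]
R3 ← R3 − R2: [0, 0, -128/15, 67/15, 67/15, -26]
R4 ← R4 − (1/3)·R2: [0, 0, -29/5, 16/5, 16/5, -18]
R4 ← R4 − (87/128)·R3: [0, 0, 0, 21/128, 21/128, -21/64]
The echelon form has 4 nonzero rows, and every pivot lies in the first 5 columns, so rank(T) = rank([T|b]) = 4.
The system is consistent.
Free variables = (unknowns) − (rank) = 5 − 4 = 1.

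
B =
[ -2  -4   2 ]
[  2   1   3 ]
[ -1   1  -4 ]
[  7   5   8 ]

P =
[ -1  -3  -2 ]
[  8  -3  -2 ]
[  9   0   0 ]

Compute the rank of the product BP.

2

First compute BP:
[[-12,  18,  12],
 [ 33,  -9,  -6],
 [-27,   0,   0],
 [105, -36, -24]]
Now row reduce the product.
R2 ← R2 + (11/4)·R1: [0, 81/2, 27]
R3 ← R3 − (9/4)·R1: [0, -81/2, -27]
R4 ← R4 + (35/4)·R1: [0, 243/2, 81]
R3 ← R3 + R2: [0, 0, 0]
R4 ← R4 − (3)·R2: [0, 0, 0]
2 nonzero rows, so rank(BP) = 2.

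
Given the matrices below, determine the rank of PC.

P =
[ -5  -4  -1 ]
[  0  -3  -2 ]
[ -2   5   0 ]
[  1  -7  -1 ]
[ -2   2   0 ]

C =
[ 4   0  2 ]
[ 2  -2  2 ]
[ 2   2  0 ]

First compute PC:
[[-30,   6, -18],
 [-10,   2,  -6],
 [  2, -10,   6],
 [-12,  12, -12],
 [ -4,  -4,   0]]
Now row reduce the product.
R2 ← R2 − (1/3)·R1: [0, 0, 0]
R3 ← R3 + (1/15)·R1: [0, -48/5, 24/5]
R4 ← R4 − (2/5)·R1: [0, 48/5, -24/5]
R5 ← R5 − (2/15)·R1: [0, -24/5, 12/5]
Swap R2 ↔ R3
R4 ← R4 + R2: [0, 0, 0]
R5 ← R5 − (1/2)·R2: [0, 0, 0]
2 nonzero rows, so rank(PC) = 2.

2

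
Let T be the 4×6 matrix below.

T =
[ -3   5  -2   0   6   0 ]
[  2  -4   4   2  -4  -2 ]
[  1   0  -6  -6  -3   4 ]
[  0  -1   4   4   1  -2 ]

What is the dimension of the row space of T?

3

Row reduce to echelon form.
R2 ← R2 + (2/3)·R1: [0, -2/3, 8/3, 2, 0, -2]
R3 ← R3 + (1/3)·R1: [0, 5/3, -20/3, -6, -1, 4]
R3 ← R3 + (5/2)·R2: [0, 0, 0, -1, -1, -1]
R4 ← R4 − (3/2)·R2: [0, 0, 0, 1, 1, 1]
R4 ← R4 + R3: [0, 0, 0, 0, 0, 0]
Echelon form has 3 nonzero rows, so rank(T) = 3.
The row space has dimension equal to the rank: 3.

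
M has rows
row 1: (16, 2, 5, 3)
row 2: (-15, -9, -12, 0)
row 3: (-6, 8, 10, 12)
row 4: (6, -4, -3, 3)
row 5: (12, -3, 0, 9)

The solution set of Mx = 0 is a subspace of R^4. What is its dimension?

Row reduce to echelon form.
R2 ← R2 + (15/16)·R1: [0, -57/8, -117/16, 45/16]
R3 ← R3 + (3/8)·R1: [0, 35/4, 95/8, 105/8]
R4 ← R4 − (3/8)·R1: [0, -19/4, -39/8, 15/8]
R5 ← R5 − (3/4)·R1: [0, -9/2, -15/4, 27/4]
R3 ← R3 + (70/57)·R2: [0, 0, 55/19, 315/19]
R4 ← R4 − (2/3)·R2: [0, 0, 0, 0]
R5 ← R5 − (12/19)·R2: [0, 0, 33/38, 189/38]
R5 ← R5 − (3/10)·R3: [0, 0, 0, 0]
3 nonzero rows, so rank(M) = 3.
M has 4 columns; by rank–nullity, nullity = 4 − 3 = 1.

1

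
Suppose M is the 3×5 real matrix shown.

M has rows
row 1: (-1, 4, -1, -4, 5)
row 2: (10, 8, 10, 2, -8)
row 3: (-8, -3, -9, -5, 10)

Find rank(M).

Row reduce to echelon form.
R2 ← R2 + (10)·R1: [0, 48, 0, -38, 42]
R3 ← R3 − (8)·R1: [0, -35, -1, 27, -30]
R3 ← R3 + (35/48)·R2: [0, 0, -1, -17/24, 5/8]
Echelon form has 3 nonzero rows, so rank(M) = 3.

3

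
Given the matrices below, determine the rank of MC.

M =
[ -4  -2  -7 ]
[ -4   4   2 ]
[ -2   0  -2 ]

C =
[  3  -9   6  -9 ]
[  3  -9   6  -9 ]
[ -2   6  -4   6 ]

First compute MC:
[[ -4,  12,  -8,  12],
 [ -4,  12,  -8,  12],
 [ -2,   6,  -4,   6]]
Now row reduce the product.
R2 ← R2 − R1: [0, 0, 0, 0]
R3 ← R3 − (1/2)·R1: [0, 0, 0, 0]
1 nonzero row, so rank(MC) = 1.

1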